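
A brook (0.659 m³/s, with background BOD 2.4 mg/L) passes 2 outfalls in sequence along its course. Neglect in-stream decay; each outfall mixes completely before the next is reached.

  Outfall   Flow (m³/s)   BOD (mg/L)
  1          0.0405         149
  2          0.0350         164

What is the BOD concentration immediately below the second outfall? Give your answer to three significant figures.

After outfall 1: Q = 0.6590 + 0.04050 = 0.6995 m³/s; C = (0.6590·2.400 + 0.04050·149.0)/0.6995 = 10.89 mg/L.
After outfall 2: Q = 0.6995 + 0.03500 = 0.7345 m³/s; C = (0.6995·10.89 + 0.03500·164.0)/0.7345 = 18.18 mg/L.

18.2 mg/L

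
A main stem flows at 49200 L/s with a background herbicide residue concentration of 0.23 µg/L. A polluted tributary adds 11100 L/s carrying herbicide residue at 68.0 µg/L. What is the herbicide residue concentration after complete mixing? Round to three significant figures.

Flow-weighted average: C = (49200·0.2300 + 11100·68.00) / 60300 = 766100/60300 = 12.71 µg/L.

12.7 µg/L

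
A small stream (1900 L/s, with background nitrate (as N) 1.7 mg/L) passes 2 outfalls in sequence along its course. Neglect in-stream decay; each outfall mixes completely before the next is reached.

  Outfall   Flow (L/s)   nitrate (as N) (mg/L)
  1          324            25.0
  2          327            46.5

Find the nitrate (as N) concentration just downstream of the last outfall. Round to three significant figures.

10.4 mg/L

Outfall 1: combined Q = 2224 L/s; C = (1900·1.700 + 324.0·25.00)/2224 = 5.094 mg/L.
Outfall 2: combined Q = 2551 L/s; C = (2224·5.094 + 327.0·46.50)/2551 = 10.40 mg/L.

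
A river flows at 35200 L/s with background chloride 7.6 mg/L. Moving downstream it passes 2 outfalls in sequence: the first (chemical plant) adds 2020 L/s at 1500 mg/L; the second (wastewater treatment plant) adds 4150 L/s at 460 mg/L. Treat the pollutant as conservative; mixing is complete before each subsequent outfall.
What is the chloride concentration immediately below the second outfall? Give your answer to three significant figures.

126 mg/L

After outfall 1: Q = 35200 + 2020 = 37220 L/s; C = (35200·7.600 + 2020·1500)/37220 = 88.60 mg/L.
After outfall 2: Q = 37220 + 4150 = 41370 L/s; C = (37220·88.60 + 4150·460.0)/41370 = 125.9 mg/L.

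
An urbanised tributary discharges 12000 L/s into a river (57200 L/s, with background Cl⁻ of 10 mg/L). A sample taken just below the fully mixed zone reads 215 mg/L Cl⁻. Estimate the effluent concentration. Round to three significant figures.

Mass balance: 57200·10.00 + 12000·Cₑ = 69200·215.0
→ Cₑ = (69200·215.0 − 57200·10.00) / 12000 = 1192 mg/L.

1190 mg/L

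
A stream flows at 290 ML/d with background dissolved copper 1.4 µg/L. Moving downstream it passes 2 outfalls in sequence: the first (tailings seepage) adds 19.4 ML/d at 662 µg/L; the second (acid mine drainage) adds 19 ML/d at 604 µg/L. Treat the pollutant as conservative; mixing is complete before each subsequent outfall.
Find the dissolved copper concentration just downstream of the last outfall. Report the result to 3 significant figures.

Below outfall 1: Q → 309.4 ML/d, C = (290.0·1.400 + 19.40·662.0)/309.4 = 42.82 µg/L.
Below outfall 2: Q → 328.4 ML/d, C = (309.4·42.82 + 19.00·604.0)/328.4 = 75.29 µg/L.

75.3 µg/L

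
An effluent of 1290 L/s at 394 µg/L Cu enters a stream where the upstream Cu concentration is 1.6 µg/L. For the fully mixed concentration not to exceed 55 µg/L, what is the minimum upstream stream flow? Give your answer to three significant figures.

8190 L/s

Set C_mix = 55: (Q·1.600 + 1290·394.0) / (Q + 1290) = 55
→ Q = 1290·(394.0 − 55)/(55 − 1.600) = 8189 L/s.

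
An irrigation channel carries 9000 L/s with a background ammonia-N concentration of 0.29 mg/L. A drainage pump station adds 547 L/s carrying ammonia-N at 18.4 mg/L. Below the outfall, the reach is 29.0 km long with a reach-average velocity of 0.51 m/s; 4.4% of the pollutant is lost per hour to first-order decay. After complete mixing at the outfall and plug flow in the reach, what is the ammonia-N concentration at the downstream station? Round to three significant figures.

0.652 mg/L

Flow-weighted average: C = (9000·0.2900 + 547.0·18.40) / 9547 = 12670/9547 = 1.328 mg/L.
Travel time t = 29.0·1000 / 0.51 = 56860 s = 15.80 h.
4.4%/h lost → k = −ln(1 − 0.044) = 0.04500 h⁻¹.
First-order decay: C = 1.328·exp(−k·t) = 1.328·0.4913 = 0.6522 mg/L.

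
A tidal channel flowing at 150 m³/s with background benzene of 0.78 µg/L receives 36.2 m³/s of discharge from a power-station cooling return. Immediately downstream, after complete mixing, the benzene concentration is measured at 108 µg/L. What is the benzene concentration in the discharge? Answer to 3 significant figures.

Mass balance: 150.0·0.7800 + 36.20·Cₑ = 186.2·108.0
→ Cₑ = (186.2·108.0 − 150.0·0.7800) / 36.20 = 552.3 µg/L.

552 µg/L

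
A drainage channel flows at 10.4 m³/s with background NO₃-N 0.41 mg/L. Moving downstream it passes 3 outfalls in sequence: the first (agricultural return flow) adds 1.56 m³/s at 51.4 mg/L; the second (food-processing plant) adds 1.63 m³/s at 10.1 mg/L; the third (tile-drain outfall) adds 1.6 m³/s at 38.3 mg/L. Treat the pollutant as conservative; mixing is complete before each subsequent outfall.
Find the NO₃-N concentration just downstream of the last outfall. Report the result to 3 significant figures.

After outfall 1: Q = 10.40 + 1.560 = 11.96 m³/s; C = (10.40·0.4100 + 1.560·51.40)/11.96 = 7.061 mg/L.
After outfall 2: Q = 11.96 + 1.630 = 13.59 m³/s; C = (11.96·7.061 + 1.630·10.10)/13.59 = 7.425 mg/L.
After outfall 3: Q = 13.59 + 1.600 = 15.19 m³/s; C = (13.59·7.425 + 1.600·38.30)/15.19 = 10.68 mg/L.

10.7 mg/L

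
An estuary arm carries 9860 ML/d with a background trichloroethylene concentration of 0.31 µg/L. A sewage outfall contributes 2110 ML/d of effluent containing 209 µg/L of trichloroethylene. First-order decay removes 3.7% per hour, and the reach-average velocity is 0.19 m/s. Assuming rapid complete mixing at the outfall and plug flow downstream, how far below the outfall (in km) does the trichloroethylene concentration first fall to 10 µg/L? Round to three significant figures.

23.8 km

After mixing, C = (9860·0.3100 + 2110·209.0) / 11970 = 444000/11970 = 37.10 µg/L.
3.7%/h lost → k = −ln(1 − 0.037) = 0.03770 h⁻¹.
Set 37.10·exp(−k·t) = 10 → t = ln(37.10/10)/k = 125200 s = 34.77 h.
Distance = v·t = 0.19·125200 = 23780 m = 23.78 km.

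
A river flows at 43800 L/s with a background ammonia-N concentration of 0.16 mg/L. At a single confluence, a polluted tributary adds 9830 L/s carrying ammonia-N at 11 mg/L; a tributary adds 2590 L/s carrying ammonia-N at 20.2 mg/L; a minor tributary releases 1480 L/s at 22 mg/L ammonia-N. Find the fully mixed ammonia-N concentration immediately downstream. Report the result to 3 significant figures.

3.47 mg/L

Conservation of mass: C = (43800·0.1600 + 9830·11.00 + 2590·20.20 + 1480·22.00) / 57700 = 200000/57700 = 3.466 mg/L.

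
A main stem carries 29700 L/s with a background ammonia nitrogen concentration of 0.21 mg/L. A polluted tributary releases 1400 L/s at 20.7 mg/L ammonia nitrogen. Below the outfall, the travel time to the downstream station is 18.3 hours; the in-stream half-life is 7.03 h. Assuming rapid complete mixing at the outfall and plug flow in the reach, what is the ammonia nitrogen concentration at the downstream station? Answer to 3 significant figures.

0.186 mg/L

Mixed concentration C = ΣQC/ΣQ = (29700·0.2100 + 1400·20.70) / 31100 = 35220/31100 = 1.132 mg/L.
Half-life 7.03 h → k = ln 2 / 7.03 = 0.09860 h⁻¹ = 2.366 d⁻¹.
After decay, C = 1.132 × e^(−kt) = 1.132 × 0.1646 = 0.1864 mg/L.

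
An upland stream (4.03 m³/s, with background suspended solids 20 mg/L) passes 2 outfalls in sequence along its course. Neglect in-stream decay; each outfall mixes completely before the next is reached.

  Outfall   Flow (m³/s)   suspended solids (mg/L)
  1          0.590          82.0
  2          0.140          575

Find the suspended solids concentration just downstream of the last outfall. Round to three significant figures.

Outfall 1: combined Q = 4.620 m³/s; C = (4.030·20.00 + 0.5900·82.00)/4.620 = 27.92 mg/L.
Outfall 2: combined Q = 4.760 m³/s; C = (4.620·27.92 + 0.1400·575.0)/4.760 = 44.01 mg/L.

44.0 mg/L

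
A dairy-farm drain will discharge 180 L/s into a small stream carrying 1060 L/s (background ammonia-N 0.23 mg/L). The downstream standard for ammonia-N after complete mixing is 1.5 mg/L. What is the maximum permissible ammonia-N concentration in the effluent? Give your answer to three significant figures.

8.98 mg/L

At the limit, (Qr·Cr + Qe·Cₑ)/(Qr + Qe) = 1.5:
Cₑ = (1240·1.5 − 1060·0.2300) / 180.0 = 8.979 mg/L.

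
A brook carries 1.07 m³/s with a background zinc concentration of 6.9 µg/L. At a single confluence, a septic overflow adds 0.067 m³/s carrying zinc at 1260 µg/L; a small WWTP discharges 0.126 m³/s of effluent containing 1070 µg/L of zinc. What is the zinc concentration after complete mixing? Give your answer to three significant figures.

After mixing, C = (1.070·6.900 + 0.06700·1260 + 0.1260·1070) / 1.263 = 226.6/1.263 = 179.4 µg/L.

179 µg/L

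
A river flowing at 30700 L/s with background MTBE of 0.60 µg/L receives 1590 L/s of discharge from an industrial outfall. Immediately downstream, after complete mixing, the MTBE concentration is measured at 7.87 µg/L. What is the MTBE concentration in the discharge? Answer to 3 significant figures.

148 µg/L

Mass balance: 30700·0.6000 + 1590·Cₑ = 32290·7.870
→ Cₑ = (32290·7.870 − 30700·0.6000) / 1590 = 148.2 µg/L.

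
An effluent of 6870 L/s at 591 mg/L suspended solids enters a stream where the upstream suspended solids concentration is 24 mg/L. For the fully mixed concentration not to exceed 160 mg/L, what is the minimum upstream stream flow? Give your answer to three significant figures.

Set C_mix = 160: (Q·24.00 + 6870·591.0) / (Q + 6870) = 160
→ Q = 6870·(591.0 − 160)/(160 − 24.00) = 21770 L/s.

21800 L/s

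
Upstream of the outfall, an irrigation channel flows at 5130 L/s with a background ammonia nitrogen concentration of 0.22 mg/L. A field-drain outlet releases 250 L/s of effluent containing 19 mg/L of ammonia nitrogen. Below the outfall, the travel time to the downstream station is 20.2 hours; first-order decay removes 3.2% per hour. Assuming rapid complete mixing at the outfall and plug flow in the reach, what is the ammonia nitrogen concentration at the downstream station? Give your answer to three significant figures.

Mixed concentration C = ΣQC/ΣQ = (5130·0.2200 + 250.0·19.00) / 5380 = 5879/5380 = 1.093 mg/L.
3.2%/h lost → k = −ln(1 − 0.032) = 0.03252 h⁻¹.
Applying C = C₀e^(−kt): 1.093 × 0.5184 = 0.5665 mg/L.

0.566 mg/L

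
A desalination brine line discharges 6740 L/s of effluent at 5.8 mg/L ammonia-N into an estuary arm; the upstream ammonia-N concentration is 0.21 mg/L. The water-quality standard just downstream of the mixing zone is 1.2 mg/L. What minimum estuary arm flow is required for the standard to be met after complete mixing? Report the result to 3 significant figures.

Set C_mix = 1.2: (Q·0.2100 + 6740·5.800) / (Q + 6740) = 1.2
→ Q = 6740·(5.800 − 1.2)/(1.2 − 0.2100) = 31320 L/s.

31300 L/s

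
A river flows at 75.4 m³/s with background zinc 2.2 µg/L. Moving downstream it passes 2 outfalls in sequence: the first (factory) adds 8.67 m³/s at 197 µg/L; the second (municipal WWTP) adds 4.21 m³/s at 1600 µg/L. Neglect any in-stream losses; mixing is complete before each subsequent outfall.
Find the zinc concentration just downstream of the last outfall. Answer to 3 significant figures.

97.5 µg/L

Below outfall 1: Q → 84.07 m³/s, C = (75.40·2.200 + 8.670·197.0)/84.07 = 22.29 µg/L.
Below outfall 2: Q → 88.28 m³/s, C = (84.07·22.29 + 4.210·1600)/88.28 = 97.53 µg/L.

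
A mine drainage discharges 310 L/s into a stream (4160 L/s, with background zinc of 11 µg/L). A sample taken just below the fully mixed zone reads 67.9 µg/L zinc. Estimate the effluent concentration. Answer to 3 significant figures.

831 µg/L

Mass balance: 4160·11.00 + 310.0·Cₑ = 4470·67.90
→ Cₑ = (4470·67.90 − 4160·11.00) / 310.0 = 831.5 µg/L.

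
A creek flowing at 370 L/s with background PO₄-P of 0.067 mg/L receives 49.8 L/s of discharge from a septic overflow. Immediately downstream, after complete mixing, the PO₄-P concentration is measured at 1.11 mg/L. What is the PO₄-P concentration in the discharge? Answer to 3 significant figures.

8.86 mg/L

Mass balance: 370.0·0.06700 + 49.80·Cₑ = 419.8·1.110
→ Cₑ = (419.8·1.110 − 370.0·0.06700) / 49.80 = 8.859 mg/L.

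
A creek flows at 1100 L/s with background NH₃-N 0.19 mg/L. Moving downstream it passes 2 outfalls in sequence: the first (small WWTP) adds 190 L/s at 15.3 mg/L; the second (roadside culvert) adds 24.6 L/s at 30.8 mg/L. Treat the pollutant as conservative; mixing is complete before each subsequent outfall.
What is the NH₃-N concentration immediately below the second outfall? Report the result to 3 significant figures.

Below outfall 1: Q → 1290 L/s, C = (1100·0.1900 + 190.0·15.30)/1290 = 2.416 mg/L.
Below outfall 2: Q → 1315 L/s, C = (1290·2.416 + 24.60·30.80)/1315 = 2.947 mg/L.

2.95 mg/L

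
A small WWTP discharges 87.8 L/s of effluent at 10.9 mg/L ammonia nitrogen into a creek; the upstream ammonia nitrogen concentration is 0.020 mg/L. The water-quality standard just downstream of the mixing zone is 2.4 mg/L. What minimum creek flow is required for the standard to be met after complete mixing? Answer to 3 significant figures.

314 L/s

Set C_mix = 2.4: (Q·0.02000 + 87.80·10.90) / (Q + 87.80) = 2.4
→ Q = 87.80·(10.90 − 2.4)/(2.4 − 0.02000) = 313.6 L/s.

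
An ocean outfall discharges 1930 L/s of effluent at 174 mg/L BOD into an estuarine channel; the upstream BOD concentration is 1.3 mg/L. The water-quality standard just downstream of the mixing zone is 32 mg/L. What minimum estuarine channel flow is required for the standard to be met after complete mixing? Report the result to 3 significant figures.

Set C_mix = 32: (Q·1.300 + 1930·174.0) / (Q + 1930) = 32
→ Q = 1930·(174.0 − 32)/(32 − 1.300) = 8927 L/s.

8930 L/s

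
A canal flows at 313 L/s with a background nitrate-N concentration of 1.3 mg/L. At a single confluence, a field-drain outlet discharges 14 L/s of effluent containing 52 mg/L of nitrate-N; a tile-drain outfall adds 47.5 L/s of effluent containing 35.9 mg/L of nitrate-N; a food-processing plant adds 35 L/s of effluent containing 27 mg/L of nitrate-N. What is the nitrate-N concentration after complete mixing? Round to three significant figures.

9.24 mg/L

Mass balance: C = (313.0·1.300 + 14.00·52.00 + 47.50·35.90 + 35.00·27.00) / 409.5 = 3785/409.5 = 9.243 mg/L.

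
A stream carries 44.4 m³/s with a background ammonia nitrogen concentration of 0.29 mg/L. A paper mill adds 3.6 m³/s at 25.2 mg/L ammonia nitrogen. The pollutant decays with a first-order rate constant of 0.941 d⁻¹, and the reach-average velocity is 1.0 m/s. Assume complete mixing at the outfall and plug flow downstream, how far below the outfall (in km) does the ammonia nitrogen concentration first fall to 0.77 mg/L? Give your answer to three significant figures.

After mixing, C = (44.40·0.2900 + 3.600·25.20) / 48.00 = 103.6/48.00 = 2.158 mg/L.
Set 2.158·exp(−k·t) = 0.77 → t = ln(2.158/0.77)/k = 94630 s = 26.29 h.
Distance = v·t = 1.0·94630 = 94630 m = 94.63 km.

94.6 km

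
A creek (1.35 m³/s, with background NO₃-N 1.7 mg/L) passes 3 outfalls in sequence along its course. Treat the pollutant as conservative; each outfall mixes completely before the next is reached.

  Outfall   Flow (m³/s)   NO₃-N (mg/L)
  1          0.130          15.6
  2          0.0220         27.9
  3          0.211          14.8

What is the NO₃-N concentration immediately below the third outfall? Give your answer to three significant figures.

After outfall 1: Q = 1.350 + 0.1300 = 1.480 m³/s; C = (1.350·1.700 + 0.1300·15.60)/1.480 = 2.921 mg/L.
After outfall 2: Q = 1.480 + 0.02200 = 1.502 m³/s; C = (1.480·2.921 + 0.02200·27.90)/1.502 = 3.287 mg/L.
After outfall 3: Q = 1.502 + 0.2110 = 1.713 m³/s; C = (1.502·3.287 + 0.2110·14.80)/1.713 = 4.705 mg/L.

4.70 mg/L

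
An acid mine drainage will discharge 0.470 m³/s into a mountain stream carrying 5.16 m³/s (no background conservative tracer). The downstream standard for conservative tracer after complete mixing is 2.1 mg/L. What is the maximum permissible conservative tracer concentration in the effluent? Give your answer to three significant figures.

At the limit, (Qr·Cr + Qe·Cₑ)/(Qr + Qe) = 2.1:
Cₑ = (5.630·2.1 − 5.160·0) / 0.4700 = 25.16 mg/L.

25.2 mg/L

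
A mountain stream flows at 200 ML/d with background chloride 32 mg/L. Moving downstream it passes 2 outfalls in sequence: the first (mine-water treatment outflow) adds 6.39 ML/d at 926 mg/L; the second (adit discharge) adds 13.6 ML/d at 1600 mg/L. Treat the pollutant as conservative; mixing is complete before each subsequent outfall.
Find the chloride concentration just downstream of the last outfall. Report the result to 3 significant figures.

Outfall 1: combined Q = 206.4 ML/d; C = (200.0·32.00 + 6.390·926.0)/206.4 = 59.68 mg/L.
Outfall 2: combined Q = 220.0 ML/d; C = (206.4·59.68 + 13.60·1600)/220.0 = 154.9 mg/L.

155 mg/L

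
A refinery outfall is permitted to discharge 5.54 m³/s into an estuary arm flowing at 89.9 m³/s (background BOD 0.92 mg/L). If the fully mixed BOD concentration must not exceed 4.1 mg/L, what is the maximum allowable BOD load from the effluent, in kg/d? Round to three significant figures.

Mass balance at the limit: 89.90·0.9200 + 5.540·Cₑ = 95.44·4.1 → Cₑ = 55.70 mg/L.
Load = 5.540 m³/s × 55.70 g/m³ × 86 400 s/d = 26660 kg/d.

26700 kg/d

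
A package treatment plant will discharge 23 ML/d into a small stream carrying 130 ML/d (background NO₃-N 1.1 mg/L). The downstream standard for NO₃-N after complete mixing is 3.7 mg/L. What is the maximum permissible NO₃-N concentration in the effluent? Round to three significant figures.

18.4 mg/L

At the limit, (Qr·Cr + Qe·Cₑ)/(Qr + Qe) = 3.7:
Cₑ = (153.0·3.7 − 130.0·1.100) / 23.00 = 18.40 mg/L.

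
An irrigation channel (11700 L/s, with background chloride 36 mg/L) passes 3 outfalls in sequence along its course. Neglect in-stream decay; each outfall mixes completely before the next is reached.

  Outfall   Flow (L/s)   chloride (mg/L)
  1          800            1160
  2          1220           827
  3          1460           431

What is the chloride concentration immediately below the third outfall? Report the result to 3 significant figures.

After outfall 1: Q = 11700 + 800.0 = 12500 L/s; C = (11700·36.00 + 800.0·1160)/12500 = 107.9 mg/L.
After outfall 2: Q = 12500 + 1220 = 13720 L/s; C = (12500·107.9 + 1220·827.0)/13720 = 171.9 mg/L.
After outfall 3: Q = 13720 + 1460 = 15180 L/s; C = (13720·171.9 + 1460·431.0)/15180 = 196.8 mg/L.

197 mg/L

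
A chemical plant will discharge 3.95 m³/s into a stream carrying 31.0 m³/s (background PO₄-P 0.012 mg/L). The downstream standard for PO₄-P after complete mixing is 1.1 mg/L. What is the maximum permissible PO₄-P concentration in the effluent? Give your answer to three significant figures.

9.64 mg/L

At the limit, (Qr·Cr + Qe·Cₑ)/(Qr + Qe) = 1.1:
Cₑ = (34.95·1.1 − 31.00·0.01200) / 3.950 = 9.639 mg/L.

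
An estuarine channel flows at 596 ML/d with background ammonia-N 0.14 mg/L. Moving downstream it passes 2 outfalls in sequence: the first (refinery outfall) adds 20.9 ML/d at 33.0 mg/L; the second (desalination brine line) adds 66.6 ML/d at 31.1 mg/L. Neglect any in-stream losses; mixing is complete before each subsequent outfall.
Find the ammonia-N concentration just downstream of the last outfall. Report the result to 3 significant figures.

4.16 mg/L

Outfall 1: combined Q = 616.9 ML/d; C = (596.0·0.1400 + 20.90·33.00)/616.9 = 1.253 mg/L.
Outfall 2: combined Q = 683.5 ML/d; C = (616.9·1.253 + 66.60·31.10)/683.5 = 4.162 mg/L.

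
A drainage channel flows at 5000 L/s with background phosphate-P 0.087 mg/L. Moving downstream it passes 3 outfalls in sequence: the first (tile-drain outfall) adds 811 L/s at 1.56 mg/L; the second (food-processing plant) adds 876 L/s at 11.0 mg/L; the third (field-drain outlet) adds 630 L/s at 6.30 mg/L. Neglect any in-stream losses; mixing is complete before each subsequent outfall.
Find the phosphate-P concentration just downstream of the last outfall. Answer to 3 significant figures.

Outfall 1: combined Q = 5811 L/s; C = (5000·0.08700 + 811.0·1.560)/5811 = 0.2926 mg/L.
Outfall 2: combined Q = 6687 L/s; C = (5811·0.2926 + 876.0·11.00)/6687 = 1.695 mg/L.
Outfall 3: combined Q = 7317 L/s; C = (6687·1.695 + 630.0·6.300)/7317 = 2.092 mg/L.

2.09 mg/L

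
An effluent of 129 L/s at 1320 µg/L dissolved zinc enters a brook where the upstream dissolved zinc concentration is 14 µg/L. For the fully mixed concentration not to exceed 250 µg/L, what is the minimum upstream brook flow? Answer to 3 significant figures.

Set C_mix = 250: (Q·14.00 + 129.0·1320) / (Q + 129.0) = 250
→ Q = 129.0·(1320 − 250)/(250 − 14.00) = 584.9 L/s.

585 L/s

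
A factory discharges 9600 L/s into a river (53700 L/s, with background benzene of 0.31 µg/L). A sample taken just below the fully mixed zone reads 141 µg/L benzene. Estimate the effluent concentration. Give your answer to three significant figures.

Mass balance: 53700·0.3100 + 9600·Cₑ = 63300·141.0
→ Cₑ = (63300·141.0 − 53700·0.3100) / 9600 = 928.0 µg/L.

928 µg/L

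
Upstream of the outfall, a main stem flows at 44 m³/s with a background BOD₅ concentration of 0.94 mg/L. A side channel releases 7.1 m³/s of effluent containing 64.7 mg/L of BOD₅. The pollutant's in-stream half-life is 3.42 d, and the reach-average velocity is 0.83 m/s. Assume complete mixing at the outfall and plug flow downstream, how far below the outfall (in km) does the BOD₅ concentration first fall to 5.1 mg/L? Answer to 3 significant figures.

After mixing, C = (44.00·0.9400 + 7.100·64.70) / 51.10 = 500.7/51.10 = 9.799 mg/L.
Half-life 3.42 d → k = ln 2 / 3.42 = 0.2027 d⁻¹.
Set 9.799·exp(−k·t) = 5.1 → t = ln(9.799/5.1)/k = 278400 s = 77.33 h.
Distance = v·t = 0.83·278400 = 231100 m = 231.1 km.

231 km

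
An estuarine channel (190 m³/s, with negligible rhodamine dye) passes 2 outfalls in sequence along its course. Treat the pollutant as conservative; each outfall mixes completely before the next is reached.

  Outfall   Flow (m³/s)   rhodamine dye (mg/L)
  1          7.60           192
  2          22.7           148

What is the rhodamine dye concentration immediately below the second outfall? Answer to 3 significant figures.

21.9 mg/L

Below outfall 1: Q → 197.6 m³/s, C = (190.0·0 + 7.600·192.0)/197.6 = 7.385 mg/L.
Below outfall 2: Q → 220.3 m³/s, C = (197.6·7.385 + 22.70·148.0)/220.3 = 21.87 mg/L.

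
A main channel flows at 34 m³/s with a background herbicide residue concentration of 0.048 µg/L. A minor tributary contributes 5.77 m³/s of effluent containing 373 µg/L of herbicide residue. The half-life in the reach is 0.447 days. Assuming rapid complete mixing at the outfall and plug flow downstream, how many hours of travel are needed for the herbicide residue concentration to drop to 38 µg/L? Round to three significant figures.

After mixing, C = (34.00·0.04800 + 5.770·373.0) / 39.77 = 2154/39.77 = 54.16 µg/L.
Half-life 0.447 d → k = ln 2 / 0.447 = 1.551 d⁻¹.
54.16·exp(−k·t) = 38 → t = ln(54.16/38)/k = 19740 s = 5.484 h.

5.48 h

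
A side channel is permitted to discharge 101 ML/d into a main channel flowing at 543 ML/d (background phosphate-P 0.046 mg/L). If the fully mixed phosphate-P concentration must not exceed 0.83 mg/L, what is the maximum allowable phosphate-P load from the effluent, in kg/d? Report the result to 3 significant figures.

510 kg/d

Mass balance at the limit: 543.0·0.04600 + 101.0·Cₑ = 644.0·0.83 → Cₑ = 5.045 mg/L.
101.0 ML/d = 1.169 m³/s. Load = 1.169 m³/s × 5.045 g/m³ × 86 400 s/d = 509.5 kg/d.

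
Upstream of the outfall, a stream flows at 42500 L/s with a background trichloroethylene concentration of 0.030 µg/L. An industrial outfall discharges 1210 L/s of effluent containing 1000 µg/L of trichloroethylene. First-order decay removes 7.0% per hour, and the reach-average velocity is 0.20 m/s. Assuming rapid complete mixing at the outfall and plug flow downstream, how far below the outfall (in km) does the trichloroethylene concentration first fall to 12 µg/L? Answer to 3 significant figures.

8.30 km

Mixed concentration C = ΣQC/ΣQ = (42500·0.03000 + 1210·1000) / 43710 = 1211000/43710 = 27.71 µg/L.
7.0%/h lost → k = −ln(1 − 0.07) = 0.07257 h⁻¹.
Set 27.71·exp(−k·t) = 12 → t = ln(27.71/12)/k = 41520 s = 11.53 h.
Distance = v·t = 0.20·41520 = 8304 m = 8.304 km.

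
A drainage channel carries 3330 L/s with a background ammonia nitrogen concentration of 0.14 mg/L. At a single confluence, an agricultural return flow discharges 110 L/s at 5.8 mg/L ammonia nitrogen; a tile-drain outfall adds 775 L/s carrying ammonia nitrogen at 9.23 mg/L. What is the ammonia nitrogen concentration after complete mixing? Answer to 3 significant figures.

1.96 mg/L

Mixed concentration C = ΣQC/ΣQ = (3330·0.1400 + 110.0·5.800 + 775.0·9.230) / 4215 = 8257/4215 = 1.959 mg/L.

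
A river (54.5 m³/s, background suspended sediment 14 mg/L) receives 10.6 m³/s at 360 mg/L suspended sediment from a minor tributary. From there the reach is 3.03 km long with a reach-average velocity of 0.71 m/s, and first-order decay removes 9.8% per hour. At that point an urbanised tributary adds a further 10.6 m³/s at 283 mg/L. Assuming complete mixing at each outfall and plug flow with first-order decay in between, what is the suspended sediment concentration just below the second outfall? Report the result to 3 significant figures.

93.2 mg/L

Flow-weighted average: C = (54.50·14.00 + 10.60·360.0) / 65.10 = 4579/65.10 = 70.34 mg/L; combined flow 65.10 m³/s.
Travel time t = 3.03·1000 / 0.71 = 4268 s = 1.185 h.
9.8%/h lost → k = −ln(1 − 0.098) = 0.1031 h⁻¹.
After decay, C = 70.34 × e^(−kt) = 70.34 × 0.8849 = 62.24 mg/L.
At the second outfall, C = (65.10·62.24 + 10.60·283.0) / (65.10 + 10.60) = 93.15 mg/L.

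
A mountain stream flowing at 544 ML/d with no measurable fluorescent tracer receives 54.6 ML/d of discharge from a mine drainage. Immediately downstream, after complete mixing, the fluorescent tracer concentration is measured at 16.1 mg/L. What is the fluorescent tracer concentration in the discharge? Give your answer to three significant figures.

Mass balance: 544.0·0 + 54.60·Cₑ = 598.6·16.10
→ Cₑ = (598.6·16.10 − 544.0·0) / 54.60 = 176.5 mg/L.

177 mg/L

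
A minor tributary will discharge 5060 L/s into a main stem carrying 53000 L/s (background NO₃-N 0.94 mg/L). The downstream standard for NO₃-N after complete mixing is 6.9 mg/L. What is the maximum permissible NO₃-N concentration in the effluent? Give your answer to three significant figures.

At the limit, (Qr·Cr + Qe·Cₑ)/(Qr + Qe) = 6.9:
Cₑ = (58060·6.9 − 53000·0.9400) / 5060 = 69.33 mg/L.

69.3 mg/L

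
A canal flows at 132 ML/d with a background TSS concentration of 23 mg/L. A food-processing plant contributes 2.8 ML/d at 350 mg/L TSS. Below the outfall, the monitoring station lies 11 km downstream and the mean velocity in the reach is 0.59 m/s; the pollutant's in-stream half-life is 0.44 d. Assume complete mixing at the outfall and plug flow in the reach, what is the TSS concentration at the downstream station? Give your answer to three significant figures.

21.2 mg/L

Mass balance: C = (132.0·23.00 + 2.800·350.0) / 134.8 = 4016/134.8 = 29.79 mg/L.
Travel time t = 11·1000 / 0.59 = 18640 s = 5.179 h.
Half-life 0.44 d → k = ln 2 / 0.44 = 1.575 d⁻¹.
First-order decay: C = 29.79·exp(−k·t) = 29.79·0.7118 = 21.21 mg/L.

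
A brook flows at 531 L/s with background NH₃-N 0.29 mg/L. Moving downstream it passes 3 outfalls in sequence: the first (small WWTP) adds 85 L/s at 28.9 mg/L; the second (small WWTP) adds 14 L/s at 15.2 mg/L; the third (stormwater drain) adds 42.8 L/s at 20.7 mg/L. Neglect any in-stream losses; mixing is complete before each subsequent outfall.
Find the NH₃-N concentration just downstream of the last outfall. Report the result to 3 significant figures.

Below outfall 1: Q → 616.0 L/s, C = (531.0·0.2900 + 85.00·28.90)/616.0 = 4.238 mg/L.
Below outfall 2: Q → 630.0 L/s, C = (616.0·4.238 + 14.00·15.20)/630.0 = 4.481 mg/L.
Below outfall 3: Q → 672.8 L/s, C = (630.0·4.481 + 42.80·20.70)/672.8 = 5.513 mg/L.

5.51 mg/L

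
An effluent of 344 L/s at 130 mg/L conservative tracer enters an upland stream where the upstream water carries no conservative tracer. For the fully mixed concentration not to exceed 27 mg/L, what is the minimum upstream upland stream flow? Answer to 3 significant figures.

1310 L/s

Set C_mix = 27: (Q·0 + 344.0·130.0) / (Q + 344.0) = 27
→ Q = 344.0·(130.0 − 27)/(27 − 0) = 1312 L/s.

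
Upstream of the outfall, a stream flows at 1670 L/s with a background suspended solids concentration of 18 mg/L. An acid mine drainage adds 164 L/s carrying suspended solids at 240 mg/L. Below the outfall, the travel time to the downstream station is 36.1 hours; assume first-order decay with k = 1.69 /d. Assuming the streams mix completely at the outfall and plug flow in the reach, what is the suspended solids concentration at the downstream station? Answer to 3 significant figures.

2.98 mg/L

Mass balance: C = (1670·18.00 + 164.0·240.0) / 1834 = 69420/1834 = 37.85 mg/L.
After decay, C = 37.85 × e^(−kt) = 37.85 × 0.07871 = 2.979 mg/L.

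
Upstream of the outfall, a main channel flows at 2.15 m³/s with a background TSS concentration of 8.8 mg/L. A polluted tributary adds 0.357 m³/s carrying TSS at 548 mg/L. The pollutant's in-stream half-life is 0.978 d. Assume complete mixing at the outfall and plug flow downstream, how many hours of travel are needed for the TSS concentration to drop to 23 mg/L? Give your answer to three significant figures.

44.5 h

Mixed concentration C = ΣQC/ΣQ = (2.150·8.800 + 0.3570·548.0) / 2.507 = 214.6/2.507 = 85.58 mg/L.
Half-life 0.978 d → k = ln 2 / 0.978 = 0.7087 d⁻¹.
85.58·exp(−k·t) = 23 → t = ln(85.58/23)/k = 160200 s = 44.50 h.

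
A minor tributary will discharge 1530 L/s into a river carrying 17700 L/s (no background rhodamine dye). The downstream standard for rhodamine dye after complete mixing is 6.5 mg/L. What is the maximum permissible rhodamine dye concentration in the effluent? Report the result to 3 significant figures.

At the limit, (Qr·Cr + Qe·Cₑ)/(Qr + Qe) = 6.5:
Cₑ = (19230·6.5 − 17700·0) / 1530 = 81.70 mg/L.

81.7 mg/L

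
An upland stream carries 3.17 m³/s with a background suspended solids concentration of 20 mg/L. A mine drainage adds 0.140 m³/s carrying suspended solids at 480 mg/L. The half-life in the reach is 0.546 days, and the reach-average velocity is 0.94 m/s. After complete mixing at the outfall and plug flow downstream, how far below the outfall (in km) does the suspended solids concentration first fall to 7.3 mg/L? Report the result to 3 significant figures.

After mixing, C = (3.170·20.00 + 0.1400·480.0) / 3.310 = 130.6/3.310 = 39.46 mg/L.
Half-life 0.546 d → k = ln 2 / 0.546 = 1.270 d⁻¹.
Set 39.46·exp(−k·t) = 7.3 → t = ln(39.46/7.3)/k = 114800 s = 31.90 h.
Distance = v·t = 0.94·114800 = 107900 m = 107.9 km.

108 km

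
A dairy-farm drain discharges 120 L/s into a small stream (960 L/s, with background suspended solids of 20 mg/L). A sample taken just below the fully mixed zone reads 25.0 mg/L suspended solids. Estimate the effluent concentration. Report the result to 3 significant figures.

65.0 mg/L

Mass balance: 960.0·20.00 + 120.0·Cₑ = 1080·25.00
→ Cₑ = (1080·25.00 − 960.0·20.00) / 120.0 = 65.00 mg/L.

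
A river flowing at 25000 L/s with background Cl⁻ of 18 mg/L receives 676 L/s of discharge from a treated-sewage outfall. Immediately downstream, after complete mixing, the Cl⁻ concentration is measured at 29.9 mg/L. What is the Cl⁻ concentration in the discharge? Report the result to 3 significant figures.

470 mg/L

Mass balance: 25000·18.00 + 676.0·Cₑ = 25680·29.90
→ Cₑ = (25680·29.90 − 25000·18.00) / 676.0 = 470.0 mg/L.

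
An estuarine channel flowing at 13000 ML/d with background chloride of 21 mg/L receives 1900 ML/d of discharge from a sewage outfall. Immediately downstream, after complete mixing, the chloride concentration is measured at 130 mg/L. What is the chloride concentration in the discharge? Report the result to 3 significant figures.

876 mg/L

Mass balance: 13000·21.00 + 1900·Cₑ = 14900·130.0
→ Cₑ = (14900·130.0 − 13000·21.00) / 1900 = 875.8 mg/L.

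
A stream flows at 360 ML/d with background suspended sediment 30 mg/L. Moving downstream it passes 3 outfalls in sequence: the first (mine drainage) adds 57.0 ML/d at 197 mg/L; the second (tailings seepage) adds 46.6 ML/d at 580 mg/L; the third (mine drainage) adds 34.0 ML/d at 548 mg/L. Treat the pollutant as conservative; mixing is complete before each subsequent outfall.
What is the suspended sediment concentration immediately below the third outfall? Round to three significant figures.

136 mg/L

Below outfall 1: Q → 417.0 ML/d, C = (360.0·30.00 + 57.00·197.0)/417.0 = 52.83 mg/L.
Below outfall 2: Q → 463.6 ML/d, C = (417.0·52.83 + 46.60·580.0)/463.6 = 105.8 mg/L.
Below outfall 3: Q → 497.6 ML/d, C = (463.6·105.8 + 34.00·548.0)/497.6 = 136.0 mg/L.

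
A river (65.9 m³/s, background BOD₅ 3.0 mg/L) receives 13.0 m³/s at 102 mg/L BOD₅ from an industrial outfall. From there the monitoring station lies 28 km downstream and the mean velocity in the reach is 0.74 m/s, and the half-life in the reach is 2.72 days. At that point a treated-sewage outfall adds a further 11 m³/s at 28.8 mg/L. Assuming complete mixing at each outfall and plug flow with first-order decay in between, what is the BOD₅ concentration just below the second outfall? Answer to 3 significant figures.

Conservation of mass: C = (65.90·3.000 + 13.00·102.0) / 78.90 = 1524/78.90 = 19.31 mg/L; combined flow 78.90 m³/s.
Travel time t = 28·1000 / 0.74 = 37840 s = 10.51 h.
Half-life 2.72 d → k = ln 2 / 2.72 = 0.2548 d⁻¹.
First-order decay: C = 19.31·exp(−k·t) = 19.31·0.8944 = 17.27 mg/L.
At the second outfall, C = (78.90·17.27 + 11.00·28.80) / (78.90 + 11.00) = 18.68 mg/L.

18.7 mg/L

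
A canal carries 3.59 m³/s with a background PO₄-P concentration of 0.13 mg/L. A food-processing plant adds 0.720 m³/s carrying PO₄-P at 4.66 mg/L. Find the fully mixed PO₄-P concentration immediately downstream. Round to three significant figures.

Mixed concentration C = ΣQC/ΣQ = (3.590·0.1300 + 0.7200·4.660) / 4.310 = 3.822/4.310 = 0.8868 mg/L.

0.887 mg/L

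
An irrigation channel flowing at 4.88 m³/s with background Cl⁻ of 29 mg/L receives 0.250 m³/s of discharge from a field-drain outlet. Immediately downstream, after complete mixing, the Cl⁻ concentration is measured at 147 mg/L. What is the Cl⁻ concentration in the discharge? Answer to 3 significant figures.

2450 mg/L

Mass balance: 4.880·29.00 + 0.2500·Cₑ = 5.130·147.0
→ Cₑ = (5.130·147.0 − 4.880·29.00) / 0.2500 = 2450 mg/L.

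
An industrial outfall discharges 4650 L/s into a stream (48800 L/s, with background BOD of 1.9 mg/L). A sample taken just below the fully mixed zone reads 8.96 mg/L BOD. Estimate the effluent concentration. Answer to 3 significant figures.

83.1 mg/L

Mass balance: 48800·1.900 + 4650·Cₑ = 53450·8.960
→ Cₑ = (53450·8.960 − 48800·1.900) / 4650 = 83.05 mg/L.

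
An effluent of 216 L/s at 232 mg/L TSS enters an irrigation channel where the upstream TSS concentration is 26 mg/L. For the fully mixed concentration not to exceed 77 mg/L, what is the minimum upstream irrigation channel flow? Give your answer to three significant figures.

Set C_mix = 77: (Q·26.00 + 216.0·232.0) / (Q + 216.0) = 77
→ Q = 216.0·(232.0 − 77)/(77 − 26.00) = 656.5 L/s.

656 L/s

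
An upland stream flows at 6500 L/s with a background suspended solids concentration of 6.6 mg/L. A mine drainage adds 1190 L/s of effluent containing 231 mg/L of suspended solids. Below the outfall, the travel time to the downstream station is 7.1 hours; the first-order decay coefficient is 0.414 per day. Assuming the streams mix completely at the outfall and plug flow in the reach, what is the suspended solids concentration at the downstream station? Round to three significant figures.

Mixed concentration C = ΣQC/ΣQ = (6500·6.600 + 1190·231.0) / 7690 = 317800/7690 = 41.33 mg/L.
After decay, C = 41.33 × e^(−kt) = 41.33 × 0.8847 = 36.56 mg/L.

36.6 mg/L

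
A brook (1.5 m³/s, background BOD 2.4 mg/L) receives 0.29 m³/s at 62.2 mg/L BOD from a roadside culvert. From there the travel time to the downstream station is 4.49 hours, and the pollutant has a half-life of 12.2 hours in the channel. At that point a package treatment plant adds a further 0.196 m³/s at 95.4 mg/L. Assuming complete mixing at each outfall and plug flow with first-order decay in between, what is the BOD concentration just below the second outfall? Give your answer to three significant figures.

17.9 mg/L

Conservation of mass: C = (1.500·2.400 + 0.2900·62.20) / 1.790 = 21.64/1.790 = 12.09 mg/L; combined flow 1.790 m³/s.
Half-life 12.2 h → k = ln 2 / 12.2 = 0.05682 h⁻¹ = 1.364 d⁻¹.
First-order decay: C = 12.09·exp(−k·t) = 12.09·0.7748 = 9.366 mg/L.
At the second outfall, C = (1.790·9.366 + 0.1960·95.40) / (1.790 + 0.1960) = 17.86 mg/L.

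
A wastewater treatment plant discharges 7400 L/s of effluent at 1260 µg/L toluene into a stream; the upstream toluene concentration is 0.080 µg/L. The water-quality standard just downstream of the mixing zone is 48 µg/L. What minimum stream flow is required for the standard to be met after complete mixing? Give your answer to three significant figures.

Set C_mix = 48: (Q·0.08000 + 7400·1260) / (Q + 7400) = 48
→ Q = 7400·(1260 − 48)/(48 − 0.08000) = 187200 L/s.

187000 L/s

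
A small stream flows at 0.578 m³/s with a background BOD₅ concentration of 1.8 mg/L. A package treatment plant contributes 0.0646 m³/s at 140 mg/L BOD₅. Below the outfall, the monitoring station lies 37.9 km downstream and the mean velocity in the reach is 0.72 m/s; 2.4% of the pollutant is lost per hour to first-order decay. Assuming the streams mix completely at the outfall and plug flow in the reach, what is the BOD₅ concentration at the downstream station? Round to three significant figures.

11.0 mg/L

Flow-weighted average: C = (0.5780·1.800 + 0.06460·140.0) / 0.6426 = 10.08/0.6426 = 15.69 mg/L.
Travel time t = 37.9·1000 / 0.72 = 52640 s = 14.62 h.
2.4%/h lost → k = −ln(1 − 0.024) = 0.02429 h⁻¹.
First-order decay: C = 15.69·exp(−k·t) = 15.69·0.7010 = 11.00 mg/L.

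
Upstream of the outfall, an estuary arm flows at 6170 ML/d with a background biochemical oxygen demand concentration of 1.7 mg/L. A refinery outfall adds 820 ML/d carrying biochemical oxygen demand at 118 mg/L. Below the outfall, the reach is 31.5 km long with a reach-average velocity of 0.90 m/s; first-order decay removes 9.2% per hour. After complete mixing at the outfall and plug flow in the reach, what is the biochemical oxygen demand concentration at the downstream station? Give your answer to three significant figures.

After mixing, C = (6170·1.700 + 820.0·118.0) / 6990 = 107200/6990 = 15.34 mg/L.
Travel time t = 31.5·1000 / 0.90 = 35000 s = 9.722 h.
9.2%/h lost → k = −ln(1 − 0.092) = 0.09651 h⁻¹.
Decay over the reach: 15.34·exp(−kt) = 15.34·0.3913 = 6.004 mg/L.

6.00 mg/L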